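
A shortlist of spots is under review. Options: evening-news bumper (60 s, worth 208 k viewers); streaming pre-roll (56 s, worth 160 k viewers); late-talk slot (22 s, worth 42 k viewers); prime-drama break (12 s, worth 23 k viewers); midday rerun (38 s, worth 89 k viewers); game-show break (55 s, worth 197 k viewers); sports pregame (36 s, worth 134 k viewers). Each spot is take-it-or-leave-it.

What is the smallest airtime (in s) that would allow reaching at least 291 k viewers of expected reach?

Look for the lowest-airtime combination reaching 291.
game-show break + sports pregame: 331 expected reach at 91 s.
No combination under 91 s hits 291.

91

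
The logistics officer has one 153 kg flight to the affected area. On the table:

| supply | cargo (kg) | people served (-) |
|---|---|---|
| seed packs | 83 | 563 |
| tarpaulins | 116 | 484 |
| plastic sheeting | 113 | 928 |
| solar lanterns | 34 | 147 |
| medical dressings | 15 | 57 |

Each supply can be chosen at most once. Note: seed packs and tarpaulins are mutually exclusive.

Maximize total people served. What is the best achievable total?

1075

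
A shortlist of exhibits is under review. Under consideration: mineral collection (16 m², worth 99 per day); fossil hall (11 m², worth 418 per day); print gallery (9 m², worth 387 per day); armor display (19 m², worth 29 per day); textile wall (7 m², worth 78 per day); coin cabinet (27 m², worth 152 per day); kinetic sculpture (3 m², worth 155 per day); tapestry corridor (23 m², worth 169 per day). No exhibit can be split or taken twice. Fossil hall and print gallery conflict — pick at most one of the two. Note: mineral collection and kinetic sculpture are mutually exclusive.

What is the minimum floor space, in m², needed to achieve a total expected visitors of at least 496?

12

Need the lightest bundle worth ≥ 496.
Taking print gallery + kinetic sculpture gives 542 (≥ 496) for 12 m².
No combination under 12 m² hits 496.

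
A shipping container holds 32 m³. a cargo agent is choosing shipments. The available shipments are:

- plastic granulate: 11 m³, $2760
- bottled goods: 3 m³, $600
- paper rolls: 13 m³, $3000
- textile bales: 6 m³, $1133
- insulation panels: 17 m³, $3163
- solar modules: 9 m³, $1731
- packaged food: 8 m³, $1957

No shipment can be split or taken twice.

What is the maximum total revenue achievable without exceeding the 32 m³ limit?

7717

Ranking by ratio (revenue/m³): plastic granulate 250.91, packaged food 244.62, paper rolls 230.77, bottled goods 200.00.
Plastic granulate + paper rolls + packaged food uses 32 of the 32 m³ and totals 7717.
That's the maximum — no swap from here does better than 7717.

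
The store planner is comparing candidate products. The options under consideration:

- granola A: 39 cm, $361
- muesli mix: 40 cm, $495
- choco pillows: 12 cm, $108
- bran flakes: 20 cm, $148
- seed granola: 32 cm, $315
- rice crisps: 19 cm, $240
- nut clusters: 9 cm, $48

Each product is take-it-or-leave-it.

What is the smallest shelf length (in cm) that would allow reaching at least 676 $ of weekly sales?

59

Minimise cm subject to total weekly sales ≥ 676.
muesli mix + rice crisps: 735 weekly sales at 59 cm.
No combination under 59 cm hits 676.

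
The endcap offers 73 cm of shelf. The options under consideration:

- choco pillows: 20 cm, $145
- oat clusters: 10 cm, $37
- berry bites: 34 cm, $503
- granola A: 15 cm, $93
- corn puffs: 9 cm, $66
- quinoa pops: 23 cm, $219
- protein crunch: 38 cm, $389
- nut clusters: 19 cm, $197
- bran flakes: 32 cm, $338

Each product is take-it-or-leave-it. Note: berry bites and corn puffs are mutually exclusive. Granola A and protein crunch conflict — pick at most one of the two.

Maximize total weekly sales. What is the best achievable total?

Taking the top-ratio products first gives berry bites + bran flakes for 841 (66 cm).
The 32 cm tied up in bran flakes is better spent on protein crunch — total rises to 892 (72 cm).
Nothing else feasible within 73 cm beats 892.

892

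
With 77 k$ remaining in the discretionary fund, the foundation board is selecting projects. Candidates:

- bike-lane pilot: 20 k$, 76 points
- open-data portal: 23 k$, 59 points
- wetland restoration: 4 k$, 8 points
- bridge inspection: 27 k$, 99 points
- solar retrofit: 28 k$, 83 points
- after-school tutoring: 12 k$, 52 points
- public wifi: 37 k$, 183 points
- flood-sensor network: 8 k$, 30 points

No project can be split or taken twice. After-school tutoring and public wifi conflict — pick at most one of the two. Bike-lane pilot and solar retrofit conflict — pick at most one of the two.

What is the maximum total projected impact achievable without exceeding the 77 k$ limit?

Ranking by ratio (projected impact/k$): public wifi 4.95, after-school tutoring 4.33, bike-lane pilot 3.80, flood-sensor network 3.75.
Wetland restoration + bridge inspection + public wifi + flood-sensor network uses 76 of the 77 k$ and totals 320.
The closest alternative, bridge inspection + public wifi + flood-sensor network, reaches only 312.

320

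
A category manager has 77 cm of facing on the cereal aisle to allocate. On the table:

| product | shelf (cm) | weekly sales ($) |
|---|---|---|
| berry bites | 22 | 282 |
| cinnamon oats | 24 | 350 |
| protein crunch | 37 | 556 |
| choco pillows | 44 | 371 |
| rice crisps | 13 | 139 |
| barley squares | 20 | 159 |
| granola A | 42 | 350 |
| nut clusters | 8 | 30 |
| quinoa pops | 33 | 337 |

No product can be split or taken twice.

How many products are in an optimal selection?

3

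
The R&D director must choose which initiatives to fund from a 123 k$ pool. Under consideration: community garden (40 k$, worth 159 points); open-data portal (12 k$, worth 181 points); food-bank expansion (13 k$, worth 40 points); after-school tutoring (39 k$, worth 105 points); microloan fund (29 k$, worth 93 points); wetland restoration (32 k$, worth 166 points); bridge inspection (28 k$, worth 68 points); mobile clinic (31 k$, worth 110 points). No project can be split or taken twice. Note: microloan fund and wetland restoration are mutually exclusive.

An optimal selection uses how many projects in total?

4

Optimal total is 616.
For example community garden + open-data portal + wetland restoration + mobile clinic achieves it, using 115 k$.
Any selection reaching 616 contains exactly 4 projects.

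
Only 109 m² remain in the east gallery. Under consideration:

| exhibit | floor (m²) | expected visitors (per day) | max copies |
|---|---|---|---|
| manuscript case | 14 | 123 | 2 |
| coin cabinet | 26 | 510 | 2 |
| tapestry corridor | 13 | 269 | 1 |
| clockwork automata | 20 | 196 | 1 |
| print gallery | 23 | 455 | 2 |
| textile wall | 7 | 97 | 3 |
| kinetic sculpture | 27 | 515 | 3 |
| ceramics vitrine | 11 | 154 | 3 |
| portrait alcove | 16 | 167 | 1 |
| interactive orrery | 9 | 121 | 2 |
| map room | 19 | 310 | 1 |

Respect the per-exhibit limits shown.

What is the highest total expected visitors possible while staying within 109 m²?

Density check — tapestry corridor 20.69, print gallery 19.78, coin cabinet 19.62 are the best per m².
Filling by ratio: coin cabinet + tapestry corridor + 2×print gallery + map room for 1999, with 5 m² left unused.
Using the slack differently, 2×coin cabinet + print gallery + textile wall + kinetic sculpture comes to 2087 at 109 m².

2087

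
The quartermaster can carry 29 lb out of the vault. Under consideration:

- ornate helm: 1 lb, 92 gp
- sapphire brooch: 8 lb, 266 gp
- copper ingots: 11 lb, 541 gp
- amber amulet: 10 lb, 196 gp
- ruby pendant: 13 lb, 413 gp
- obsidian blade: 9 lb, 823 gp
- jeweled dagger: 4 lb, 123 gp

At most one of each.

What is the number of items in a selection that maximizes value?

Best achievable value is 1722.
ornate helm + sapphire brooch + copper ingots + obsidian blade hits 1722 at 29 lb.
Every optimal selection uses 4 items.

4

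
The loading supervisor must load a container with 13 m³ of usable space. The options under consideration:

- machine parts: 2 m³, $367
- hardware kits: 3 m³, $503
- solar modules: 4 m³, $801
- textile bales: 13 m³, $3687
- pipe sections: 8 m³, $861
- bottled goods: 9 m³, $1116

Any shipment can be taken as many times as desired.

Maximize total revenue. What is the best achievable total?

Best packing: textile bales — 13 m³, 3687 total.
Every other selection either busts 13 m³ or fails to beat 3687.

3687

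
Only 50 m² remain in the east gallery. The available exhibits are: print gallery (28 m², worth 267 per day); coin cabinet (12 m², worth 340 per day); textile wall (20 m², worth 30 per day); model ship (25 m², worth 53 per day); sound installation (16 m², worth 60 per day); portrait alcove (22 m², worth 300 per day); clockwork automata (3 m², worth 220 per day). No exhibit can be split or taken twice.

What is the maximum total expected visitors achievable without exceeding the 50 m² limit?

860

The ratio ordering already packs tightly: coin cabinet + portrait alcove + clockwork automata, 37 m², 860.
Next best is print gallery + coin cabinet + clockwork automata at 827 (43 m²) — short by 33.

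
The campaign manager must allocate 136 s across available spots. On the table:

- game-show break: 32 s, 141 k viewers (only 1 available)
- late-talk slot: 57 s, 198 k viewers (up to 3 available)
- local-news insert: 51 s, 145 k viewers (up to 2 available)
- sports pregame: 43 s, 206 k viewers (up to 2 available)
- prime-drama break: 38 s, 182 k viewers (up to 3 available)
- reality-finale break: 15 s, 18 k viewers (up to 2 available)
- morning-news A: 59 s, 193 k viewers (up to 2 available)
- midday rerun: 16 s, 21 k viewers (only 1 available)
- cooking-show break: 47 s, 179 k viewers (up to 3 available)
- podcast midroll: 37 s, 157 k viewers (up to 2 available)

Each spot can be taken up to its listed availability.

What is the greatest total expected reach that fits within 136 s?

594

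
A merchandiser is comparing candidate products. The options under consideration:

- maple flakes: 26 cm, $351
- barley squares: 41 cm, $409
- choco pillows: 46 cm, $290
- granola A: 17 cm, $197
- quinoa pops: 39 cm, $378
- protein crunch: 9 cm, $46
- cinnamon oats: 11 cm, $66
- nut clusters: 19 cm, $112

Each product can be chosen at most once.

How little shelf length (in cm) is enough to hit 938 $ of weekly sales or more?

84

Need the lightest bundle worth ≥ 938.
Taking maple flakes + barley squares + granola A gives 957 (≥ 938) for 84 cm.
Any bundle with less than 84 cm falls short of 938.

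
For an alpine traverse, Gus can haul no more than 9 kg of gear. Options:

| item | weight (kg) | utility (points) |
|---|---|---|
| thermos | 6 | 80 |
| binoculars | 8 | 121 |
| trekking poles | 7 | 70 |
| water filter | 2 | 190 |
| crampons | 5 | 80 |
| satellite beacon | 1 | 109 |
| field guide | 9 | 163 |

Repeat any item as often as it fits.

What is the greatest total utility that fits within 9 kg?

981

Taking 9×satellite beacon: 9 kg used, 981 in utility.
Every other selection either busts 9 kg or fails to beat 981.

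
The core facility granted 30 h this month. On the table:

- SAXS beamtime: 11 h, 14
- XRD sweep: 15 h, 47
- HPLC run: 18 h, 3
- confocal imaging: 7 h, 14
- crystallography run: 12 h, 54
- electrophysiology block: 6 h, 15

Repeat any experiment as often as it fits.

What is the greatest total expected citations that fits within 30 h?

123

Ranking by ratio (expected citations/h): crystallography run 4.50, XRD sweep 3.13, electrophysiology block 2.50.
Taking 2×crystallography run + electrophysiology block: 30 h used, 123 in expected citations.
That's the maximum — no swap from here does better than 123.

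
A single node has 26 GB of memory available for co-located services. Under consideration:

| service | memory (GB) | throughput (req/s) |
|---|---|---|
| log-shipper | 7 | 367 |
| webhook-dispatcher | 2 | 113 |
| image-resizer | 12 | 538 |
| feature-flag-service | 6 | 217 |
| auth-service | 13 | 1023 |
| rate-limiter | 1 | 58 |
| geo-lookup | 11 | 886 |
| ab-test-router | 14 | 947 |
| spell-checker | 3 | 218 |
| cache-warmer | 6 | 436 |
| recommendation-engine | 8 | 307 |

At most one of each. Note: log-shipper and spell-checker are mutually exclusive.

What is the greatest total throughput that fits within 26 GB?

2022

Taking the top-ratio services first gives auth-service + rate-limiter + geo-lookup for 1967 (25 GB).
The 1 GB tied up in rate-limiter is better spent on webhook-dispatcher — total rises to 2022 (26 GB).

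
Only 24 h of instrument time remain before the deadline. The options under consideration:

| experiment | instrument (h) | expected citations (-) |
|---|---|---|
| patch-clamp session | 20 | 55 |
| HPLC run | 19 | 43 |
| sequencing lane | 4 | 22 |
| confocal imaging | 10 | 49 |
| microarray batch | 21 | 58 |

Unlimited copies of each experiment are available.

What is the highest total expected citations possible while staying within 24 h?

132

By expected citations per h: sequencing lane 5.50, confocal imaging 4.90, microarray batch 2.76 lead.
Best packing: 6×sequencing lane — 24 h, 132 total.
Nothing else within 24 h beats 132.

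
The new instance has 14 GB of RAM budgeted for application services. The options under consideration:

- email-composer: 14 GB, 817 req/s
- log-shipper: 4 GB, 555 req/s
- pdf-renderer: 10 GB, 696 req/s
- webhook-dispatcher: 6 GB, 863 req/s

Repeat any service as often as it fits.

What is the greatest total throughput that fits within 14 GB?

1973

Greedy by ratio would take 2×webhook-dispatcher: 12 GB used, total 1726.
Dropping webhook-dispatcher frees 6 GB; slotting in 2×log-shipper (8 GB) lifts the total to 1973 at 14 GB.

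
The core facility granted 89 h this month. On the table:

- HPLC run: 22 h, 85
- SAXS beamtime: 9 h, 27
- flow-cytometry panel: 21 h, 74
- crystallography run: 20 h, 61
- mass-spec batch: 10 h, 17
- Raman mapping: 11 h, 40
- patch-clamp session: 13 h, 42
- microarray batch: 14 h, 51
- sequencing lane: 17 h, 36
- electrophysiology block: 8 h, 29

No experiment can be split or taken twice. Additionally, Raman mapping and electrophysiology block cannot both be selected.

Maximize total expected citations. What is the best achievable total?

Density check — HPLC run 3.86, microarray batch 3.64, Raman mapping 3.64, electrophysiology block 3.62 are the best per h.
Taking HPLC run + flow-cytometry panel + crystallography run + Raman mapping + microarray batch: 88 h used, 311 in expected citations.
The closest alternative, HPLC run + SAXS beamtime + flow-cytometry panel + patch-clamp session + microarray batch + electrophysiology block, reaches only 308.

311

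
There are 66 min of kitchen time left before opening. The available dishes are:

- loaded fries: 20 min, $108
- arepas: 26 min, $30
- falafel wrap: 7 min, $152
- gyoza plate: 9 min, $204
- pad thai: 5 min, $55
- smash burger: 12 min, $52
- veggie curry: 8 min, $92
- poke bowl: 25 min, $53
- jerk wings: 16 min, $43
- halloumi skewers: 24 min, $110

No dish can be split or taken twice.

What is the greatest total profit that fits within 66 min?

By profit per min: gyoza plate 22.67, falafel wrap 21.71, veggie curry 11.50, pad thai 11.00 lead.
Filling by ratio: loaded fries + falafel wrap + gyoza plate + pad thai + smash burger + veggie curry for 663, with 5 min left unused.
The 20 min tied up in loaded fries is better spent on halloumi skewers — total rises to 665 (65 min).

665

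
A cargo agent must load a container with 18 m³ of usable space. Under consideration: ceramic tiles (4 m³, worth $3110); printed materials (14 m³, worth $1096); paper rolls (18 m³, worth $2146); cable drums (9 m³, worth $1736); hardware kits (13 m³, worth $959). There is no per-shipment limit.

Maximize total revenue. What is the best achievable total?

12440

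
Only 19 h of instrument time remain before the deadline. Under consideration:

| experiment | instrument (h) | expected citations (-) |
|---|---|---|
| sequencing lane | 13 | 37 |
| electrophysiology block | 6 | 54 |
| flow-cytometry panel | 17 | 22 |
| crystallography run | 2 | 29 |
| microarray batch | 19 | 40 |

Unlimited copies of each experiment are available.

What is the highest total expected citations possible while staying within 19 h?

9×crystallography run uses 18 of the 19 h and totals 261.

261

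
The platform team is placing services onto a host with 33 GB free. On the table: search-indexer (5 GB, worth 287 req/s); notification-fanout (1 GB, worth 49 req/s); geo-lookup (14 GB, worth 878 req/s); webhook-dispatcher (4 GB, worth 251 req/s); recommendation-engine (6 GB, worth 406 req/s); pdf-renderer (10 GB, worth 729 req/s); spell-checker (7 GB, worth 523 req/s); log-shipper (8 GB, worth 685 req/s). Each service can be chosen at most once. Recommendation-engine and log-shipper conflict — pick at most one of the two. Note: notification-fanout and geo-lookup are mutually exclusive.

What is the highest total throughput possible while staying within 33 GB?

Best packing: geo-lookup + webhook-dispatcher + spell-checker + log-shipper — 33 GB, 2337 total.
The closest alternative, geo-lookup + pdf-renderer + log-shipper, reaches only 2292.

2337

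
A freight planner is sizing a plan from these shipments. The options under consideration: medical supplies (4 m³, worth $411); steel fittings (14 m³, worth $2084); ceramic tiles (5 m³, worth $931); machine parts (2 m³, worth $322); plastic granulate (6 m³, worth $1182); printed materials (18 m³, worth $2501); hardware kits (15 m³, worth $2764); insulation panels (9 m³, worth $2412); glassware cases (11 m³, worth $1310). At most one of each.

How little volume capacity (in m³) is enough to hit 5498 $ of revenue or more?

Look for the lowest-volume combination reaching 5498.
Taking machine parts + hardware kits + insulation panels gives 5498 (≥ 5498) for 26 m³.
No combination under 26 m³ hits 5498.

26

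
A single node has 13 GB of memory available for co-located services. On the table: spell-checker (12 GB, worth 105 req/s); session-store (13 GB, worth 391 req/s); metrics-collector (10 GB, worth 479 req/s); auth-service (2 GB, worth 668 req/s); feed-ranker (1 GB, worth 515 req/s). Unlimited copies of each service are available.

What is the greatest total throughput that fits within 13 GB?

6695

13×feed-ranker uses 13 of the 13 GB and totals 6695.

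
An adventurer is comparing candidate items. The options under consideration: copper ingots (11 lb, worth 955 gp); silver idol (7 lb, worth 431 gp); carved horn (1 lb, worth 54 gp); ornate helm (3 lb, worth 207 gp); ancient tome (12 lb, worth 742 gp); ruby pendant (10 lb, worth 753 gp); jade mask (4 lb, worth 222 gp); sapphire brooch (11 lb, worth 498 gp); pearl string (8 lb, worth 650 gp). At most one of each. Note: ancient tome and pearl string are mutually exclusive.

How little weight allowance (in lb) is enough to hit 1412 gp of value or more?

19

Need the lightest bundle worth ≥ 1412.
Taking copper ingots + silver idol + carved horn gives 1440 (≥ 1412) for 19 lb.
Any bundle with less than 19 lb falls short of 1412.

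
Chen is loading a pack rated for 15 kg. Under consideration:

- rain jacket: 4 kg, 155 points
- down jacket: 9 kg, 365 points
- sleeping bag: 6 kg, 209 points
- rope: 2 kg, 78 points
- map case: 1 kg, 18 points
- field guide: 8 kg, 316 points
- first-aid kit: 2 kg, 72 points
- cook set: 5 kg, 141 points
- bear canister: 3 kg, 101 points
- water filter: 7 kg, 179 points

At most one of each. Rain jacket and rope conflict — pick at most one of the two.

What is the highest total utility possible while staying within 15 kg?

Rain jacket + down jacket + first-aid kit uses 15 of the 15 kg and totals 592.
The closest alternative, down jacket + sleeping bag, reaches only 574.

592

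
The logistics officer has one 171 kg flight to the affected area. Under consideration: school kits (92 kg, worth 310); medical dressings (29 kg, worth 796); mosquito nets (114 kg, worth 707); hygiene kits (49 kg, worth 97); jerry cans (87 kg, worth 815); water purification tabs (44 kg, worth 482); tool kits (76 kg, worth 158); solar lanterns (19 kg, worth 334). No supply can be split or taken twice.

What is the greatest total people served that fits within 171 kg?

Taking the top-ratio supplies first gives medical dressings + water purification tabs + tool kits + solar lanterns for 1770 (168 kg).
Replace tool kits and solar lanterns with jerry cans: the trade gains 323 net, giving 2093 at 160 kg.

2093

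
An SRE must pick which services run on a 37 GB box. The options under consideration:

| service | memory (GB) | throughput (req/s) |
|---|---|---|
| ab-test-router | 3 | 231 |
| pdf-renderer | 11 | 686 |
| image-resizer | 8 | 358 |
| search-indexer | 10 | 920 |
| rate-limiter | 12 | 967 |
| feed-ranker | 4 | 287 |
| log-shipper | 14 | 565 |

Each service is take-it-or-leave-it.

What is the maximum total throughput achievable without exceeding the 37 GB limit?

2860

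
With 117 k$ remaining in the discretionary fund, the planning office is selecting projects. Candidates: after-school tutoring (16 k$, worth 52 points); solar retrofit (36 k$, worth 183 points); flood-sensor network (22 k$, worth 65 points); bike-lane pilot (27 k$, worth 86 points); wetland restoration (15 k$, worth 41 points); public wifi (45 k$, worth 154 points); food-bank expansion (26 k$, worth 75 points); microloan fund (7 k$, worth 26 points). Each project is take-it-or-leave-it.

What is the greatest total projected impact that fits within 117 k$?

449

Filling by ratio: after-school tutoring + solar retrofit + public wifi + microloan fund for 415, with 13 k$ left unused.
Dropping after-school tutoring frees 16 k$; slotting in bike-lane pilot (27 k$) lifts the total to 449 at 115 k$.
Runner-up solar retrofit + public wifi + food-bank expansion + microloan fund tops out at 438.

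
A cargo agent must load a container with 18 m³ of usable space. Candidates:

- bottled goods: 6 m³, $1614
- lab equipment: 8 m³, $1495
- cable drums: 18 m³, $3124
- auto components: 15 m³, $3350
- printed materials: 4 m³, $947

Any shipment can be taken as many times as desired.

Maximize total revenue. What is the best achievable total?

4842

By revenue per m³: bottled goods 269.00, printed materials 236.75, auto components 223.33, lab equipment 186.88 lead.
Taking 3×bottled goods: 18 m³ used, 4842 in revenue.
Nothing else within 18 m³ beats 4842.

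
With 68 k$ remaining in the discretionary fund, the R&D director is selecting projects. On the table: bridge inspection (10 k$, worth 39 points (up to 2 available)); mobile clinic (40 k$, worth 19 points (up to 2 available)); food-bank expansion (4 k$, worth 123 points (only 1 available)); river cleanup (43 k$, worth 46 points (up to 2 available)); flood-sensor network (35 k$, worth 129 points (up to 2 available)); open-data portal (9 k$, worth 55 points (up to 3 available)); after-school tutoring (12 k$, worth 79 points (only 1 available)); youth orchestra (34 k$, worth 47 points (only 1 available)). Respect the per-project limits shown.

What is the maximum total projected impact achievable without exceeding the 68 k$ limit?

445

Taking 2×bridge inspection + food-bank expansion + 3×open-data portal + after-school tutoring: 63 k$ used, 445 in projected impact.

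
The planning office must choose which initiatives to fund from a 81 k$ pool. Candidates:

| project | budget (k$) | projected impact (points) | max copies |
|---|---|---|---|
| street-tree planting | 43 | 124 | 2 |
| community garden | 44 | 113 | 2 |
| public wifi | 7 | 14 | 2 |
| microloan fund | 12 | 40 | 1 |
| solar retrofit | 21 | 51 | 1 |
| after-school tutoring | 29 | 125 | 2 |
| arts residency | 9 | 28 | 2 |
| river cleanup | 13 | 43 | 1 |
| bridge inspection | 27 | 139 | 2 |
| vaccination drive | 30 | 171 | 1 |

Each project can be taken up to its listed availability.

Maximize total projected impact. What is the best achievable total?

381

The ratio heuristic lands on microloan fund + arts residency + bridge inspection + vaccination drive (378) but leaves 3 k$ idle.
Dropping microloan fund frees 12 k$; slotting in river cleanup (13 k$) lifts the total to 381 at 79 k$.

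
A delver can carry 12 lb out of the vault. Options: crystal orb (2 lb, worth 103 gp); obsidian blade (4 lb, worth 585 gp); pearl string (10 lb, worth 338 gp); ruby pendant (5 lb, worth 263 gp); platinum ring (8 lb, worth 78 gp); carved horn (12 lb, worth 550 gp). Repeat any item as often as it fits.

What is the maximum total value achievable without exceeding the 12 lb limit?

Ranking by ratio (value/lb): obsidian blade 146.25, ruby pendant 52.60, crystal orb 51.50.
Best packing: 3×obsidian blade — 12 lb, 1755 total.
Every other selection either busts 12 lb or fails to beat 1755.

1755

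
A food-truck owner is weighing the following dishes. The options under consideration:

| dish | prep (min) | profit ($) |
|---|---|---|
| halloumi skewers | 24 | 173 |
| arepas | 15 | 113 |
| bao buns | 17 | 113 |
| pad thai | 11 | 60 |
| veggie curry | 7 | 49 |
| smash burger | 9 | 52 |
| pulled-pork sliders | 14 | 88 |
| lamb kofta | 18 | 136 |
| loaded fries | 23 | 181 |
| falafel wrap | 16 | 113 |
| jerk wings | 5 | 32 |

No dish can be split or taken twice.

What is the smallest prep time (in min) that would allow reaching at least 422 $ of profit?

56

Look for the lowest-prep combination reaching 422.
Taking arepas + lamb kofta + loaded fries gives 430 (≥ 422) for 56 min.
Any bundle with less than 56 min falls short of 422.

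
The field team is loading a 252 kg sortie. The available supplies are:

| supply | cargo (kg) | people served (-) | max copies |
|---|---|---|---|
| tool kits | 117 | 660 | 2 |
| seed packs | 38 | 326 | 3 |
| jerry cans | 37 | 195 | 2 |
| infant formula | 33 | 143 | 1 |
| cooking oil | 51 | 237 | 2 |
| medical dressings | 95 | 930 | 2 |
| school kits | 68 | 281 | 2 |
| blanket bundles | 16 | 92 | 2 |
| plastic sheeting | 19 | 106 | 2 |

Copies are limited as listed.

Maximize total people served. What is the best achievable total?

2292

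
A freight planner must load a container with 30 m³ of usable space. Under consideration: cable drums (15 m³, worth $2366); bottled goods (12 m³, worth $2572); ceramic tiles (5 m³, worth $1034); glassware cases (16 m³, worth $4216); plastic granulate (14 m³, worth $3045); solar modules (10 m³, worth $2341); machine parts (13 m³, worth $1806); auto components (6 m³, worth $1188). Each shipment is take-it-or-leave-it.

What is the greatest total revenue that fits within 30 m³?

Density check — glassware cases 263.50, solar modules 234.10, plastic granulate 217.50 are the best per m³.
Greedy by ratio would take glassware cases + solar modules: 26 m³ used, total 6557.
Dropping solar modules frees 10 m³; slotting in plastic granulate (14 m³) lifts the total to 7261 at 30 m³.
An exhaustive check of the 256 subsets confirms 7261.

7261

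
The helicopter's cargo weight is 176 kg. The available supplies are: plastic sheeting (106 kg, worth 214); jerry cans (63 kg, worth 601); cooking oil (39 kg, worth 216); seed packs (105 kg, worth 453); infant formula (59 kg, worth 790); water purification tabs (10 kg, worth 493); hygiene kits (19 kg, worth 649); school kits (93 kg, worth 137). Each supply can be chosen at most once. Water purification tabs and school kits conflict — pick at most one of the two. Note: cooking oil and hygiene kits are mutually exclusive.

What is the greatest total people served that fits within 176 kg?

Jerry cans + infant formula + water purification tabs + hygiene kits uses 151 of the 176 kg and totals 2533.
The closest alternative, jerry cans + cooking oil + infant formula + water purification tabs, reaches only 2100.

2533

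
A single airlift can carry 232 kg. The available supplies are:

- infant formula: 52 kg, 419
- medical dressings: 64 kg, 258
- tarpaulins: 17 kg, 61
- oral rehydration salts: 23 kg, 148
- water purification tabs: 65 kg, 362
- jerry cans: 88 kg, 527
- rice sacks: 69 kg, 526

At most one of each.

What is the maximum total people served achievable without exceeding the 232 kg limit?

1620

The ratio ordering already packs tightly: infant formula + oral rehydration salts + jerry cans + rice sacks, 232 kg, 1620.
Runner-up infant formula + tarpaulins + jerry cans + rice sacks tops out at 1533.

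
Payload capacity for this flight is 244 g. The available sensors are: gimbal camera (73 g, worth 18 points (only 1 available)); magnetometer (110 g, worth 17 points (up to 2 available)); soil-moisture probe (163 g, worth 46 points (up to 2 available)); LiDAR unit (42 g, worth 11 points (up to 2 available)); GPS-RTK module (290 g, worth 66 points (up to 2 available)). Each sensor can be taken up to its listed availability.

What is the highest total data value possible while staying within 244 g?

A density-first pass picks soil-moisture probe + LiDAR unit — 57 at 205 g.
The 42 g tied up in LiDAR unit is better spent on gimbal camera — total rises to 64 (236 g).
The spare 8 g is too small for any remaining sensor, and no exchange beats 64.

64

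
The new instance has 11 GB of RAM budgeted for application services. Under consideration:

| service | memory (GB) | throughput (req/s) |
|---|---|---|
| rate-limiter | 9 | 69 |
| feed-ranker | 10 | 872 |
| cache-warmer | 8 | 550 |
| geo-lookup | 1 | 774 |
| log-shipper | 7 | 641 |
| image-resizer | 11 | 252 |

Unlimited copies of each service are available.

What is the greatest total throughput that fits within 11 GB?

8514

Best packing: 11×geo-lookup — 11 GB, 8514 total.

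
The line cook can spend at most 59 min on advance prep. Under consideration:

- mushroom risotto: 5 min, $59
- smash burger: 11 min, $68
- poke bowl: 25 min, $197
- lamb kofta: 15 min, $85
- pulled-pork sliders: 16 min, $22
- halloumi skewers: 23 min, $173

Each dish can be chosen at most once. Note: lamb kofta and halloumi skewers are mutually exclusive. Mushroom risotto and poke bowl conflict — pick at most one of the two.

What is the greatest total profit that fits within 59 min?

Taking smash burger + poke bowl + halloumi skewers: 59 min used, 438 in profit.
The closest alternative, poke bowl + halloumi skewers, reaches only 370.

438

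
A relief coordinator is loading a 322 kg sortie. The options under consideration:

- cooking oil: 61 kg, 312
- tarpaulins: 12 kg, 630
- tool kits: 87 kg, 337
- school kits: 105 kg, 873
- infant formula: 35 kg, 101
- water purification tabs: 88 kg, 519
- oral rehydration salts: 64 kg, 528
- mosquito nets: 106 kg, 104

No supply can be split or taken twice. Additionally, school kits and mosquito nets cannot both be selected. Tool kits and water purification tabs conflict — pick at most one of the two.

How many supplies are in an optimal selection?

5

Optimal total is 2651.
tarpaulins + school kits + infant formula + water purification tabs + oral rehydration salts hits 2651 at 304 kg.
Any selection reaching 2651 contains exactly 5 supplies.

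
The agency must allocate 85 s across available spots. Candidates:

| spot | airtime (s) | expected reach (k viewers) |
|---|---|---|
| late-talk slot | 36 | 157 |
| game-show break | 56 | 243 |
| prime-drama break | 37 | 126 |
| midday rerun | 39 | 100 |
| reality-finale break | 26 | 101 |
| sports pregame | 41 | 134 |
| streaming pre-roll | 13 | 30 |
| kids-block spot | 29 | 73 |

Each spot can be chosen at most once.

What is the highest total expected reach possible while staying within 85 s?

Density check — late-talk slot 4.36, game-show break 4.34, reality-finale break 3.88 are the best per s.
Taking the top-ratio spots first gives late-talk slot + reality-finale break + streaming pre-roll for 288 (75 s).
Replace late-talk slot and streaming pre-roll with game-show break: the trade gains 56 net, giving 344 at 82 s.

344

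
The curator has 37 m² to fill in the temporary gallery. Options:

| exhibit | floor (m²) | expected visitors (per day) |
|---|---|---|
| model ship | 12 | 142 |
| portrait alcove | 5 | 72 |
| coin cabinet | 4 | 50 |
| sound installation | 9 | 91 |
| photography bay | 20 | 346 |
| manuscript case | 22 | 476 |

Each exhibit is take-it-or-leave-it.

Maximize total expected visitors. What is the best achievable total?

639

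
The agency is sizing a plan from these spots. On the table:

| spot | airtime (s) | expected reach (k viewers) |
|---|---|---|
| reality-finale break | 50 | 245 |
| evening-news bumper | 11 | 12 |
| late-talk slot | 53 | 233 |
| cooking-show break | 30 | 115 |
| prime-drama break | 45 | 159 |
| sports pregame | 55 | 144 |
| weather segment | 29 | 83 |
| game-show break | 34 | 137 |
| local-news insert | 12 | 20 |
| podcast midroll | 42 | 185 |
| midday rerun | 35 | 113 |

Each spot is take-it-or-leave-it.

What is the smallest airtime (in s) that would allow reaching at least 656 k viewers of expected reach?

Look for the lowest-airtime combination reaching 656.
reality-finale break + late-talk slot + podcast midroll: 663 expected reach at 145 s.
No combination under 145 s hits 656.

145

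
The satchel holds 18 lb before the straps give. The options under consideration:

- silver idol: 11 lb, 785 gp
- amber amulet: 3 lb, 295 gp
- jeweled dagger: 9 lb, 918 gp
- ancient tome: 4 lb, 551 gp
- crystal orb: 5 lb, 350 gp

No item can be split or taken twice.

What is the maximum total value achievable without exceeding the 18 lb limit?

1819

The ratio heuristic lands on amber amulet + jeweled dagger + ancient tome (1764) but leaves 2 lb idle.
The 3 lb tied up in amber amulet is better spent on crystal orb — total rises to 1819 (18 lb).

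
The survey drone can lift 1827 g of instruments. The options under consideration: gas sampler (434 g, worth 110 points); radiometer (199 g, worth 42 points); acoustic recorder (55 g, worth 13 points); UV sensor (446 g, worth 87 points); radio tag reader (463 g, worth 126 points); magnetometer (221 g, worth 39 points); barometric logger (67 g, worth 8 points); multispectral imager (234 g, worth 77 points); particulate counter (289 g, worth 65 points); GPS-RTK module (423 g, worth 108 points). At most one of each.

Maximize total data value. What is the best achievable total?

476

Density check — multispectral imager 0.33, radio tag reader 0.27, GPS-RTK module 0.26, gas sampler 0.25 are the best per g.
Best packing: gas sampler + radiometer + acoustic recorder + radio tag reader + multispectral imager + GPS-RTK module — 1808 g, 476 total.
That's the maximum — no swap from here does better than 476.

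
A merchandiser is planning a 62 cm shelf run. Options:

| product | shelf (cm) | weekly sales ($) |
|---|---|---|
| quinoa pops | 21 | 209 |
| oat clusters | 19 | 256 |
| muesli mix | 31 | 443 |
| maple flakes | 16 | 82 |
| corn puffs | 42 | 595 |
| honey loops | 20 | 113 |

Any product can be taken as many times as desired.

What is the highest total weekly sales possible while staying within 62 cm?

Taking 2×muesli mix: 62 cm used, 886 in weekly sales.
Every other selection either busts 62 cm or fails to beat 886.

886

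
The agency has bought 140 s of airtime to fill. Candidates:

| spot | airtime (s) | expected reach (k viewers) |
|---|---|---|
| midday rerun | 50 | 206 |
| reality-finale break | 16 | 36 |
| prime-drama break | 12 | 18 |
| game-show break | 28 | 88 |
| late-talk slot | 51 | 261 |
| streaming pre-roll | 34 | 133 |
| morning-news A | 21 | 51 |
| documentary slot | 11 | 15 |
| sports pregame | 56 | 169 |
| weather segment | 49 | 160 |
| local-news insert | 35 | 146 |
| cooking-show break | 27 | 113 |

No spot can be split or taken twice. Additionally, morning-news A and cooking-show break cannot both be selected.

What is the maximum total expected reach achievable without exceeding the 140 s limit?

613

Taking midday rerun + late-talk slot + local-news insert: 136 s used, 613 in expected reach.
The closest alternative, midday rerun + late-talk slot + streaming pre-roll, reaches only 600.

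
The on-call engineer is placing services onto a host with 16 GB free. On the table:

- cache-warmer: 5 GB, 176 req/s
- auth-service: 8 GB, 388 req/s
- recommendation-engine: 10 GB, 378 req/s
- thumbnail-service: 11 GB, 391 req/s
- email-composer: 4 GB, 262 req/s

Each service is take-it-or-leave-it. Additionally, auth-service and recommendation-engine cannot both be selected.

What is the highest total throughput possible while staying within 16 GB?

653

Density check — email-composer 65.50, auth-service 48.50, recommendation-engine 37.80, thumbnail-service 35.55 are the best per GB.
Taking the top-ratio services first gives auth-service + email-composer for 650 (12 GB).
The 8 GB tied up in auth-service is better spent on thumbnail-service — total rises to 653 (15 GB).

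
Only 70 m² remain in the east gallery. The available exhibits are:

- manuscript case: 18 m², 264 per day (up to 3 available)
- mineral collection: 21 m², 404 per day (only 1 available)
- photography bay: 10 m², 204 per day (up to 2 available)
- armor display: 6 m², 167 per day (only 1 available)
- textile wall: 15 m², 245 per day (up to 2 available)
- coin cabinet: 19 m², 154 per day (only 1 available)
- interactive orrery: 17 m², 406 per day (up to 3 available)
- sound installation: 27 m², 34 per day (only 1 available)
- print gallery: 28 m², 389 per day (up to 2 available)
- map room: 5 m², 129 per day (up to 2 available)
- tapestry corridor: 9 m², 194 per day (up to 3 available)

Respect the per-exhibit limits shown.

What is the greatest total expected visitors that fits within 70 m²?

1670

By expected visitors per m²: armor display 27.83, map room 25.80, interactive orrery 23.88 lead.
Filling by ratio: armor display + 3×interactive orrery + 2×map room for 1643, with 3 m² left unused.
The 6 m² tied up in armor display is better spent on tapestry corridor — total rises to 1670 (70 m²).
Nothing else within 70 m² beats 1670.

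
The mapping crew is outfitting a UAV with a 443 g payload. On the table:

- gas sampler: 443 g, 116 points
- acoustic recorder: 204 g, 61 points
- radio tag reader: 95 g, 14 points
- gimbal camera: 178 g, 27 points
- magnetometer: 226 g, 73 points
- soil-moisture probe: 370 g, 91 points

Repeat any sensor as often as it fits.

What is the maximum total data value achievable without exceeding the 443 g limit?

134

Density check — magnetometer 0.32, acoustic recorder 0.30, gas sampler 0.26, soil-moisture probe 0.25 are the best per g.
The ratio ordering already packs tightly: acoustic recorder + magnetometer, 430 g, 134.
The spare 13 g is too small for any remaining sensor, and no exchange beats 134.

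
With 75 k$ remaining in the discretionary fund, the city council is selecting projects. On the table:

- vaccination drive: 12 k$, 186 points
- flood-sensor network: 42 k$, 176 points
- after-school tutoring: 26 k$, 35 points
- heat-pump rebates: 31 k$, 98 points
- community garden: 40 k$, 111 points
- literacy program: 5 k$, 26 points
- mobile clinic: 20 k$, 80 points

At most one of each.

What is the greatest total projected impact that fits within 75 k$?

442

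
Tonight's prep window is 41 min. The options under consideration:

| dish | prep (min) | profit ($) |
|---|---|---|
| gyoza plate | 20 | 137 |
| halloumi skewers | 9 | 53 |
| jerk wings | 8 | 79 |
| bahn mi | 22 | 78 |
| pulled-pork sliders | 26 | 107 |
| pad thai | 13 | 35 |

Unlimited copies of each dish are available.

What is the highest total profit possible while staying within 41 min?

395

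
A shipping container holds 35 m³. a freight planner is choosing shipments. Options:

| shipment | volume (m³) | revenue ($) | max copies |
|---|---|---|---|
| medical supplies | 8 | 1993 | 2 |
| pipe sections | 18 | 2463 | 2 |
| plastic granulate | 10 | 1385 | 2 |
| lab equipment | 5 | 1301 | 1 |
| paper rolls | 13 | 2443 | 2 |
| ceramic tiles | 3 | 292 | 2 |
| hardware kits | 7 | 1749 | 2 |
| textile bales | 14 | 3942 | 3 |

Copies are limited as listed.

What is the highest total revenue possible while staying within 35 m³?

9633

A density-first pass picks lab equipment + 2×textile bales — 9185 at 33 m³.
Dropping lab equipment frees 5 m³; slotting in hardware kits (7 m³) lifts the total to 9633 at 35 m³.
Every other selection either busts 35 m³ or exceeds an availability limit or fails to beat 9633.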